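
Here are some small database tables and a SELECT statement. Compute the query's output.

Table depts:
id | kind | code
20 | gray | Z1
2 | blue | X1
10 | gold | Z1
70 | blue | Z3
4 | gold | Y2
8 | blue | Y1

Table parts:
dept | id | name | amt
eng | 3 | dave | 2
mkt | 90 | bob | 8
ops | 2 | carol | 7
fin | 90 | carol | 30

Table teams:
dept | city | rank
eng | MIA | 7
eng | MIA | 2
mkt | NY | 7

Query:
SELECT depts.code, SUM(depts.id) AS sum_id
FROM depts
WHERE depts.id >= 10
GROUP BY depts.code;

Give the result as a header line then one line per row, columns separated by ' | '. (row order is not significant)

After WHERE (3 rows):
depts.id | depts.kind | depts.code
20 | gray | Z1
10 | gold | Z1
70 | blue | Z3
After GROUP BY (2 rows):
depts.code | sum_id
Z1 | 30
Z3 | 70

== RESULT ==
depts.code | sum_id
Z1 | 30
Z3 | 70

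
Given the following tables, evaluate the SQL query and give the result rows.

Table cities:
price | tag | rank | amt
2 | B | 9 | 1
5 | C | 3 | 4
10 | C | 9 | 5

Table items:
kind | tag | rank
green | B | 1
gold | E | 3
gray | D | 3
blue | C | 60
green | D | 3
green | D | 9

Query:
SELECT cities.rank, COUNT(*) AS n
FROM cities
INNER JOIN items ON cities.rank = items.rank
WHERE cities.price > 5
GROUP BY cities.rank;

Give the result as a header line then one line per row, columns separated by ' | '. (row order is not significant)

After JOIN items (5 rows):
cities.price | cities.tag | cities.rank | cities.amt | items.kind | items.tag | items.rank
2 | B | 9 | 1 | green | D | 9
5 | C | 3 | 4 | gold | E | 3
5 | C | 3 | 4 | gray | D | 3
5 | C | 3 | 4 | green | D | 3
10 | C | 9 | 5 | green | D | 9
After WHERE (1 rows):
cities.price | cities.tag | cities.rank | cities.amt | items.kind | items.tag | items.rank
10 | C | 9 | 5 | green | D | 9
After GROUP BY (1 rows):
cities.rank | n
9 | 1

== RESULT ==
cities.rank | n
9 | 1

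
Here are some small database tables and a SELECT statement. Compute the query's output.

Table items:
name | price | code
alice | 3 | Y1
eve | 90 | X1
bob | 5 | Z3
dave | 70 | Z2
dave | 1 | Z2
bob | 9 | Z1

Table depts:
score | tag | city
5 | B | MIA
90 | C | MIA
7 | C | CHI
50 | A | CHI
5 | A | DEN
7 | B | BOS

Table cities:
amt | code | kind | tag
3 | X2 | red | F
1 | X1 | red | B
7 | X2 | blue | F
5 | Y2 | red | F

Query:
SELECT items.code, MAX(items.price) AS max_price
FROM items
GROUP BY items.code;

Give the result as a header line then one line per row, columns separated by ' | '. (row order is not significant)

After GROUP BY (5 rows):
items.code | max_price
Y1 | 3
X1 | 90
Z3 | 5
Z2 | 70
Z1 | 9

== RESULT ==
items.code | max_price
Y1 | 3
X1 | 90
Z3 | 5
Z2 | 70
Z1 | 9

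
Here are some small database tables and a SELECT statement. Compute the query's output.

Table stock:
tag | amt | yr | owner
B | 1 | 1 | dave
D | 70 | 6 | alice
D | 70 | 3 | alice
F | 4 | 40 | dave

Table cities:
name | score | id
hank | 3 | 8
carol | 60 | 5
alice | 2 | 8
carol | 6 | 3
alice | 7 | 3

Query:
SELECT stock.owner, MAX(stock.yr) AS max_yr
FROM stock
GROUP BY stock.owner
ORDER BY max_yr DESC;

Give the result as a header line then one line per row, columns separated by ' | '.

After GROUP BY (2 rows):
stock.owner | max_yr
dave | 40
alice | 6
After ORDER BY (2 rows):
stock.owner | max_yr
dave | 40
alice | 6

== RESULT ==
stock.owner | max_yr
dave | 40
alice | 6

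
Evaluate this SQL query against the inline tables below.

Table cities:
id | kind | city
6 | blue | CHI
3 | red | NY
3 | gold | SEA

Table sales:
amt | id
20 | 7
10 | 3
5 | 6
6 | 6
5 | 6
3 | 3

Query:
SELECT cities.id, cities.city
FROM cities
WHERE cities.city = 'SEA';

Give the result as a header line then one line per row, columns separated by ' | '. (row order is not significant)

== RESULT ==
cities.id | cities.city
3 | SEA

Derivation:
After WHERE (1 rows):
cities.id | cities.kind | cities.city
3 | gold | SEA
After SELECT (1 rows):
cities.id | cities.city
3 | SEA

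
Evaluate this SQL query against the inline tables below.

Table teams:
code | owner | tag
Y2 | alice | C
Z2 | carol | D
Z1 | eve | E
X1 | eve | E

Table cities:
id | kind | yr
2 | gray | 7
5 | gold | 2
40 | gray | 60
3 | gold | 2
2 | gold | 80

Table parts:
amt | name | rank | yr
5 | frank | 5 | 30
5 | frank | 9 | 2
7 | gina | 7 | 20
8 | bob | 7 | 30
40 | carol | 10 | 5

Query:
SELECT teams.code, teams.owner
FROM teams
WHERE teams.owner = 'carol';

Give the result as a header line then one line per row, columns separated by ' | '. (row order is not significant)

== RESULT ==
teams.code | teams.owner
Z2 | carol

Derivation:
After WHERE (1 rows):
teams.code | teams.owner | teams.tag
Z2 | carol | D
After SELECT (1 rows):
teams.code | teams.owner
Z2 | carol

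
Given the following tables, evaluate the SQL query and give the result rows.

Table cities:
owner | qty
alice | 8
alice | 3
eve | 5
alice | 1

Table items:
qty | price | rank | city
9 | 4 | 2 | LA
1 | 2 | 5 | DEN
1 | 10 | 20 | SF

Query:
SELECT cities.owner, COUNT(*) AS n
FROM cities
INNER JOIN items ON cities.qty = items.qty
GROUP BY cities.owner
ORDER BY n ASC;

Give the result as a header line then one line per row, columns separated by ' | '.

== RESULT ==
cities.owner | n
alice | 2

Derivation:
After JOIN items (2 rows):
cities.owner | cities.qty | items.qty | items.price | items.rank | items.city
alice | 1 | 1 | 2 | 5 | DEN
alice | 1 | 1 | 10 | 20 | SF
After GROUP BY (1 rows):
cities.owner | n
alice | 2
After ORDER BY (1 rows):
cities.owner | n
alice | 2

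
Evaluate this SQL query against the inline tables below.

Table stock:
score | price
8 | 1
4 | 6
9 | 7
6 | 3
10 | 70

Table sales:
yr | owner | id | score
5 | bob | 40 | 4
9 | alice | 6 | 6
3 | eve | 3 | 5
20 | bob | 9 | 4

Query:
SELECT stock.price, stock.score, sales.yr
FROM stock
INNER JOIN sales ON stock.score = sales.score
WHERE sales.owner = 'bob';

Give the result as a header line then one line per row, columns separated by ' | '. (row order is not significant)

== RESULT ==
stock.price | stock.score | sales.yr
6 | 4 | 5
6 | 4 | 20

Derivation:
After JOIN sales (3 rows):
stock.score | stock.price | sales.yr | sales.owner | sales.id | sales.score
4 | 6 | 5 | bob | 40 | 4
4 | 6 | 20 | bob | 9 | 4
6 | 3 | 9 | alice | 6 | 6
After WHERE (2 rows):
stock.score | stock.price | sales.yr | sales.owner | sales.id | sales.score
4 | 6 | 5 | bob | 40 | 4
4 | 6 | 20 | bob | 9 | 4
After SELECT (2 rows):
stock.price | stock.score | sales.yr
6 | 4 | 5
6 | 4 | 20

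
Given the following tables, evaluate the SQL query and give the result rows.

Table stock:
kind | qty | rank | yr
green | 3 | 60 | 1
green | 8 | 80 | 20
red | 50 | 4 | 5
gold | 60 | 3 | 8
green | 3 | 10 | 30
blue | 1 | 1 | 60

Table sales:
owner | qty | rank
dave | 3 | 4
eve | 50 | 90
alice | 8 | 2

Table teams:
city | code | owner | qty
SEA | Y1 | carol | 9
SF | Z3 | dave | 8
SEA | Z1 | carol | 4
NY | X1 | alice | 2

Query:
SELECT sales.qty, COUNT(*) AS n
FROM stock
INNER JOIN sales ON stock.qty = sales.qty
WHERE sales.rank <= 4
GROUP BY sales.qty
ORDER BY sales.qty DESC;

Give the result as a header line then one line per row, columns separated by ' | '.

== RESULT ==
sales.qty | n
8 | 1
3 | 2

Derivation:
After JOIN sales (4 rows):
stock.kind | stock.qty | stock.rank | stock.yr | sales.owner | sales.qty | sales.rank
green | 3 | 60 | 1 | dave | 3 | 4
green | 8 | 80 | 20 | alice | 8 | 2
red | 50 | 4 | 5 | eve | 50 | 90
green | 3 | 10 | 30 | dave | 3 | 4
After WHERE (3 rows):
stock.kind | stock.qty | stock.rank | stock.yr | sales.owner | sales.qty | sales.rank
green | 3 | 60 | 1 | dave | 3 | 4
green | 8 | 80 | 20 | alice | 8 | 2
green | 3 | 10 | 30 | dave | 3 | 4
After GROUP BY (2 rows):
sales.qty | n
3 | 2
8 | 1
After ORDER BY (2 rows):
sales.qty | n
8 | 1
3 | 2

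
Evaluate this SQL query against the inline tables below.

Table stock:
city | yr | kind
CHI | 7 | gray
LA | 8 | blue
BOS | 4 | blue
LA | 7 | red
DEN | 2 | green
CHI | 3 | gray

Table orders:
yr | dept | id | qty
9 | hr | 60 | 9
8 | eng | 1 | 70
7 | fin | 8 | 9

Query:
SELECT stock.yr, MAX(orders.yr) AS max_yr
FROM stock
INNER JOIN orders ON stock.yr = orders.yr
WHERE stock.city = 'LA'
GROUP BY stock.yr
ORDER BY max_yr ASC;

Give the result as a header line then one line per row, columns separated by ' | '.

After JOIN orders (3 rows):
stock.city | stock.yr | stock.kind | orders.yr | orders.dept | orders.id | orders.qty
CHI | 7 | gray | 7 | fin | 8 | 9
LA | 8 | blue | 8 | eng | 1 | 70
LA | 7 | red | 7 | fin | 8 | 9
After WHERE (2 rows):
stock.city | stock.yr | stock.kind | orders.yr | orders.dept | orders.id | orders.qty
LA | 8 | blue | 8 | eng | 1 | 70
LA | 7 | red | 7 | fin | 8 | 9
After GROUP BY (2 rows):
stock.yr | max_yr
8 | 8
7 | 7
After ORDER BY (2 rows):
stock.yr | max_yr
7 | 7
8 | 8

== RESULT ==
stock.yr | max_yr
7 | 7
8 | 8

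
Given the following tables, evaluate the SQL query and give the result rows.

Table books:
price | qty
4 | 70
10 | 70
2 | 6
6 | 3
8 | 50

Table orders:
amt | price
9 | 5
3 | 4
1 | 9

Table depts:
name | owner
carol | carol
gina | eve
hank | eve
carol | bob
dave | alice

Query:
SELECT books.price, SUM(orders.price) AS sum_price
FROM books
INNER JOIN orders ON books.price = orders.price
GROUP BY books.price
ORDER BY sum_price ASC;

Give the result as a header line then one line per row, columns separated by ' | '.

After JOIN orders (1 rows):
books.price | books.qty | orders.amt | orders.price
4 | 70 | 3 | 4
After GROUP BY (1 rows):
books.price | sum_price
4 | 4
After ORDER BY (1 rows):
books.price | sum_price
4 | 4

== RESULT ==
books.price | sum_price
4 | 4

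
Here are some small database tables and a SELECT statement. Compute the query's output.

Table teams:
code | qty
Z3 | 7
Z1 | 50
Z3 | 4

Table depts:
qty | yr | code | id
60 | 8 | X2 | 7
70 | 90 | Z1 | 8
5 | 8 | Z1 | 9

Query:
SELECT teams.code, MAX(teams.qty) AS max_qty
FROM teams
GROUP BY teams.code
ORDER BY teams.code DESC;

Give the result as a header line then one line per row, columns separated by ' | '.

After GROUP BY (2 rows):
teams.code | max_qty
Z3 | 7
Z1 | 50
After ORDER BY (2 rows):
teams.code | max_qty
Z3 | 7
Z1 | 50

== RESULT ==
teams.code | max_qty
Z3 | 7
Z1 | 50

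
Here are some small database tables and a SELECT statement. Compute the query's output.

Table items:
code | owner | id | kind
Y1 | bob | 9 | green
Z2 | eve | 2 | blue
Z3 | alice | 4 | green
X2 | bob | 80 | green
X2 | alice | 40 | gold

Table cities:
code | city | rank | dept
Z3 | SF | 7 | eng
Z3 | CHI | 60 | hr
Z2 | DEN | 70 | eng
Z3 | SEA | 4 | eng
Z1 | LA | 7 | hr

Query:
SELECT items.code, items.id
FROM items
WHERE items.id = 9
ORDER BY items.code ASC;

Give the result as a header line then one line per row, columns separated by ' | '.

== RESULT ==
items.code | items.id
Y1 | 9

Derivation:
After WHERE (1 rows):
items.code | items.owner | items.id | items.kind
Y1 | bob | 9 | green
After SELECT (1 rows):
items.code | items.id
Y1 | 9
After ORDER BY (1 rows):
items.code | items.id
Y1 | 9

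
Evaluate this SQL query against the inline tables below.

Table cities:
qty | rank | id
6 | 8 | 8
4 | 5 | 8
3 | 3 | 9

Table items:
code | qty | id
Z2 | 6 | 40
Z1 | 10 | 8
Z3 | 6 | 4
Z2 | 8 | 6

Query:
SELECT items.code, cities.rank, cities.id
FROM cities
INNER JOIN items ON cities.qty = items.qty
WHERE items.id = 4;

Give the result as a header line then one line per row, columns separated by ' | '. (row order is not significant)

== RESULT ==
items.code | cities.rank | cities.id
Z3 | 8 | 8

Derivation:
After JOIN items (2 rows):
cities.qty | cities.rank | cities.id | items.code | items.qty | items.id
6 | 8 | 8 | Z2 | 6 | 40
6 | 8 | 8 | Z3 | 6 | 4
After WHERE (1 rows):
cities.qty | cities.rank | cities.id | items.code | items.qty | items.id
6 | 8 | 8 | Z3 | 6 | 4
After SELECT (1 rows):
items.code | cities.rank | cities.id
Z3 | 8 | 8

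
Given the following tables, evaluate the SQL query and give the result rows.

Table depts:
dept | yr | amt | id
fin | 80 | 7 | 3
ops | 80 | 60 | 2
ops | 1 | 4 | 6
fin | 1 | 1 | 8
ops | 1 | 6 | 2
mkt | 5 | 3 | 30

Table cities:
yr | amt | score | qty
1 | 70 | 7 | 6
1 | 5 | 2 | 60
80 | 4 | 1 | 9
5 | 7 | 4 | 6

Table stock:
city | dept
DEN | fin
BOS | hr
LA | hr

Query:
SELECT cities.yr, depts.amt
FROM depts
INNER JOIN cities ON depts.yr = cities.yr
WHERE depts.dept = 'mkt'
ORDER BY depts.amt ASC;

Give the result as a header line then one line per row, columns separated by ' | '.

== RESULT ==
cities.yr | depts.amt
5 | 3

Derivation:
After JOIN cities (9 rows):
depts.dept | depts.yr | depts.amt | depts.id | cities.yr | cities.amt | cities.score | cities.qty
fin | 80 | 7 | 3 | 80 | 4 | 1 | 9
ops | 80 | 60 | 2 | 80 | 4 | 1 | 9
ops | 1 | 4 | 6 | 1 | 70 | 7 | 6
ops | 1 | 4 | 6 | 1 | 5 | 2 | 60
fin | 1 | 1 | 8 | 1 | 70 | 7 | 6
fin | 1 | 1 | 8 | 1 | 5 | 2 | 60
ops | 1 | 6 | 2 | 1 | 70 | 7 | 6
ops | 1 | 6 | 2 | 1 | 5 | 2 | 60
mkt | 5 | 3 | 30 | 5 | 7 | 4 | 6
After WHERE (1 rows):
depts.dept | depts.yr | depts.amt | depts.id | cities.yr | cities.amt | cities.score | cities.qty
mkt | 5 | 3 | 30 | 5 | 7 | 4 | 6
After SELECT (1 rows):
cities.yr | depts.amt
5 | 3
After ORDER BY (1 rows):
cities.yr | depts.amt
5 | 3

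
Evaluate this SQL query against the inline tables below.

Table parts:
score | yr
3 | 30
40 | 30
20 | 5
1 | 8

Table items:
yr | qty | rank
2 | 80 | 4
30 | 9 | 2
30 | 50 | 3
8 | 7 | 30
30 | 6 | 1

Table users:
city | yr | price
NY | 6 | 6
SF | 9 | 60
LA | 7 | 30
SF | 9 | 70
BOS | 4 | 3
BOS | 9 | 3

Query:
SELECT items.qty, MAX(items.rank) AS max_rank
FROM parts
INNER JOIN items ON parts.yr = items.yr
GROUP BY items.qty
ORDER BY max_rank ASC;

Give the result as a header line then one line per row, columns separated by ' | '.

== RESULT ==
items.qty | max_rank
6 | 1
9 | 2
50 | 3
7 | 30

Derivation:
After JOIN items (7 rows):
parts.score | parts.yr | items.yr | items.qty | items.rank
3 | 30 | 30 | 9 | 2
3 | 30 | 30 | 50 | 3
3 | 30 | 30 | 6 | 1
40 | 30 | 30 | 9 | 2
40 | 30 | 30 | 50 | 3
40 | 30 | 30 | 6 | 1
1 | 8 | 8 | 7 | 30
After GROUP BY (4 rows):
items.qty | max_rank
9 | 2
50 | 3
6 | 1
7 | 30
After ORDER BY (4 rows):
items.qty | max_rank
6 | 1
9 | 2
50 | 3
7 | 30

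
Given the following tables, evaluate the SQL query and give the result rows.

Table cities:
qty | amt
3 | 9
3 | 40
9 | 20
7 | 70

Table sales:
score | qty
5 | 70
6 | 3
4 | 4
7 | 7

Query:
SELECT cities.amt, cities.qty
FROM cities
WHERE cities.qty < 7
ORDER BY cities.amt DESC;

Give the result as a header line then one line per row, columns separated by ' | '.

== RESULT ==
cities.amt | cities.qty
40 | 3
9 | 3

Derivation:
After WHERE (2 rows):
cities.qty | cities.amt
3 | 9
3 | 40
After SELECT (2 rows):
cities.amt | cities.qty
9 | 3
40 | 3
After ORDER BY (2 rows):
cities.amt | cities.qty
40 | 3
9 | 3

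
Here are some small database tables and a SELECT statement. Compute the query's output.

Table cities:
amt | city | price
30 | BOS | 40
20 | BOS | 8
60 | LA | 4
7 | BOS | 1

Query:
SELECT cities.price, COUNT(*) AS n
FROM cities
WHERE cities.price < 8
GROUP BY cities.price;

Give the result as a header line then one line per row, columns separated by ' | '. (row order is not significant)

After WHERE (2 rows):
cities.amt | cities.city | cities.price
60 | LA | 4
7 | BOS | 1
After GROUP BY (2 rows):
cities.price | n
4 | 1
1 | 1

== RESULT ==
cities.price | n
4 | 1
1 | 1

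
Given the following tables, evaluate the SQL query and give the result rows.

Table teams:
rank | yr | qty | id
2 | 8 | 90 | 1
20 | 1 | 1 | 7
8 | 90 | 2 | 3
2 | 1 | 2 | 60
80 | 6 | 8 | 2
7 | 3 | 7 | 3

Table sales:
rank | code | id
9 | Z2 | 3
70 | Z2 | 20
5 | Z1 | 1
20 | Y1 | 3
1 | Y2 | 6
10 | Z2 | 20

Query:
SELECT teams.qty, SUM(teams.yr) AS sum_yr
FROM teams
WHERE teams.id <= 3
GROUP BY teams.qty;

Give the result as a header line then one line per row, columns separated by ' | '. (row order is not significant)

== RESULT ==
teams.qty | sum_yr
90 | 8
2 | 90
8 | 6
7 | 3

Derivation:
After WHERE (4 rows):
teams.rank | teams.yr | teams.qty | teams.id
2 | 8 | 90 | 1
8 | 90 | 2 | 3
80 | 6 | 8 | 2
7 | 3 | 7 | 3
After GROUP BY (4 rows):
teams.qty | sum_yr
90 | 8
2 | 90
8 | 6
7 | 3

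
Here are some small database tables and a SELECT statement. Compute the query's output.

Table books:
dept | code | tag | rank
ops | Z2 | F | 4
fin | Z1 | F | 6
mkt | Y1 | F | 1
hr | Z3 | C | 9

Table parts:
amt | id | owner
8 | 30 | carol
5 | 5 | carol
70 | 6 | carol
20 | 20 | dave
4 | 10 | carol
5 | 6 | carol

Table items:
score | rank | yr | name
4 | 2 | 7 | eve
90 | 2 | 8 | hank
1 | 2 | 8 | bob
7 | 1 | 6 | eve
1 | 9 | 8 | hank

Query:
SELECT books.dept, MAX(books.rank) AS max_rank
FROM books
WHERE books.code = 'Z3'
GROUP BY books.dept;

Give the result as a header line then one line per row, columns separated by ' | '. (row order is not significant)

After WHERE (1 rows):
books.dept | books.code | books.tag | books.rank
hr | Z3 | C | 9
After GROUP BY (1 rows):
books.dept | max_rank
hr | 9

== RESULT ==
books.dept | max_rank
hr | 9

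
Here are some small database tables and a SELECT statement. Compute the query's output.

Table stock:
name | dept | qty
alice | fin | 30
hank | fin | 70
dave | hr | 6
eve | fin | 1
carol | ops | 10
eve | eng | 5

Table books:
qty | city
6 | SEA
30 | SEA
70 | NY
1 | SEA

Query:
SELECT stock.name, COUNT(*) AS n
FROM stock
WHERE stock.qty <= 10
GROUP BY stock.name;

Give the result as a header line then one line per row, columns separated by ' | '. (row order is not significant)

== RESULT ==
stock.name | n
dave | 1
eve | 2
carol | 1

Derivation:
After WHERE (4 rows):
stock.name | stock.dept | stock.qty
dave | hr | 6
eve | fin | 1
carol | ops | 10
eve | eng | 5
After GROUP BY (3 rows):
stock.name | n
dave | 1
eve | 2
carol | 1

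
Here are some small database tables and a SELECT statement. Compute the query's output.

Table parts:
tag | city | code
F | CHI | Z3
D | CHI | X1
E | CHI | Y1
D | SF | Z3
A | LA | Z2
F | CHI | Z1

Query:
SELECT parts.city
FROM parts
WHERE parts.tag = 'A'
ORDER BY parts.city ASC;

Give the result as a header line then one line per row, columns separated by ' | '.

== RESULT ==
parts.city
LA

Derivation:
After WHERE (1 rows):
parts.tag | parts.city | parts.code
A | LA | Z2
After SELECT (1 rows):
parts.city
LA
After ORDER BY (1 rows):
parts.city
LA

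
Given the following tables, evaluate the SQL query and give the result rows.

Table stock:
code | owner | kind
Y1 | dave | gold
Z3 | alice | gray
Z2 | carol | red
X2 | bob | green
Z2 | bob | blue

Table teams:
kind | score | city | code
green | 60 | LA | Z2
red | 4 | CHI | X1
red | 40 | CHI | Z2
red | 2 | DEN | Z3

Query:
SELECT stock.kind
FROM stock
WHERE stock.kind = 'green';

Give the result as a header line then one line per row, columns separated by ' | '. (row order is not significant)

== RESULT ==
stock.kind
green

Derivation:
After WHERE (1 rows):
stock.code | stock.owner | stock.kind
X2 | bob | green
After SELECT (1 rows):
stock.kind
green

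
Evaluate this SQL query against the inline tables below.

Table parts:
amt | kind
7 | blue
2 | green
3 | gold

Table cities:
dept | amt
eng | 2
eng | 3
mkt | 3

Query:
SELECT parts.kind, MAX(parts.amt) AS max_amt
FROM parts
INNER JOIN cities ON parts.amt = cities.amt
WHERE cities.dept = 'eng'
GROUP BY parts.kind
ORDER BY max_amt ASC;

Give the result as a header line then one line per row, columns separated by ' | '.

After JOIN cities (3 rows):
parts.amt | parts.kind | cities.dept | cities.amt
2 | green | eng | 2
3 | gold | eng | 3
3 | gold | mkt | 3
After WHERE (2 rows):
parts.amt | parts.kind | cities.dept | cities.amt
2 | green | eng | 2
3 | gold | eng | 3
After GROUP BY (2 rows):
parts.kind | max_amt
green | 2
gold | 3
After ORDER BY (2 rows):
parts.kind | max_amt
green | 2
gold | 3

== RESULT ==
parts.kind | max_amt
green | 2
gold | 3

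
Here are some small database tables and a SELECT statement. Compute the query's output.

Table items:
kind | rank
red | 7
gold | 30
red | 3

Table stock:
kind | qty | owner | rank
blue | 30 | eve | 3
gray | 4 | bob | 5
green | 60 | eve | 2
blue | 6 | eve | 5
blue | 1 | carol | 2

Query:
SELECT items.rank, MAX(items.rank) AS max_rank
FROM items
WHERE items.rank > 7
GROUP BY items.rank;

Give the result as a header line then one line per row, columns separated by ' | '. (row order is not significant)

== RESULT ==
items.rank | max_rank
30 | 30

Derivation:
After WHERE (1 rows):
items.kind | items.rank
gold | 30
After GROUP BY (1 rows):
items.rank | max_rank
30 | 30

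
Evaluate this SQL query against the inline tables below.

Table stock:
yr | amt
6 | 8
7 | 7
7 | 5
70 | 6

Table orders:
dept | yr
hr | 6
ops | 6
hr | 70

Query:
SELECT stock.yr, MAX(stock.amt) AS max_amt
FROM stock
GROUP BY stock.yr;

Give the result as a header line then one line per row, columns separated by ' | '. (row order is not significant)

After GROUP BY (3 rows):
stock.yr | max_amt
6 | 8
7 | 7
70 | 6

== RESULT ==
stock.yr | max_amt
6 | 8
7 | 7
70 | 6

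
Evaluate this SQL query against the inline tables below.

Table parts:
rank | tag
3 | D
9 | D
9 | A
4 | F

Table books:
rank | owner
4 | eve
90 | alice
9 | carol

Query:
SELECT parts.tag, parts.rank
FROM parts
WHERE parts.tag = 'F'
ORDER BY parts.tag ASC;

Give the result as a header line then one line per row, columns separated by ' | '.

After WHERE (1 rows):
parts.rank | parts.tag
4 | F
After SELECT (1 rows):
parts.tag | parts.rank
F | 4
After ORDER BY (1 rows):
parts.tag | parts.rank
F | 4

== RESULT ==
parts.tag | parts.rank
F | 4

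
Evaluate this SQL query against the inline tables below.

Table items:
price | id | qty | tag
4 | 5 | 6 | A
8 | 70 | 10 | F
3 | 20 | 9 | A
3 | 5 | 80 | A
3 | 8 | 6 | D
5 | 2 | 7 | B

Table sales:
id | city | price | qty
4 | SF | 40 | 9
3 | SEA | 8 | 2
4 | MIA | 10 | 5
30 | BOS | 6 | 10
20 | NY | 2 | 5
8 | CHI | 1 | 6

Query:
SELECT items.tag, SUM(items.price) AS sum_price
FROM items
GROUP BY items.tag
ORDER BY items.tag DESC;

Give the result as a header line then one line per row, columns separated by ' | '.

== RESULT ==
items.tag | sum_price
F | 8
D | 3
B | 5
A | 10

Derivation:
After GROUP BY (4 rows):
items.tag | sum_price
A | 10
F | 8
D | 3
B | 5
After ORDER BY (4 rows):
items.tag | sum_price
F | 8
D | 3
B | 5
A | 10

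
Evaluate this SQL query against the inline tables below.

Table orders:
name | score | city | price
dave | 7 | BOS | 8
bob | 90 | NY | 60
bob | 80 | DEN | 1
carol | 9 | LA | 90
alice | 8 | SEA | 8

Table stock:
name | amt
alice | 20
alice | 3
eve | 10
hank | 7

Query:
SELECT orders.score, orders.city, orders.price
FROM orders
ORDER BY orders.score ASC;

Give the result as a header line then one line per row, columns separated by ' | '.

== RESULT ==
orders.score | orders.city | orders.price
7 | BOS | 8
8 | SEA | 8
9 | LA | 90
80 | DEN | 1
90 | NY | 60

Derivation:
After SELECT (5 rows):
orders.score | orders.city | orders.price
7 | BOS | 8
90 | NY | 60
80 | DEN | 1
9 | LA | 90
8 | SEA | 8
After ORDER BY (5 rows):
orders.score | orders.city | orders.price
7 | BOS | 8
8 | SEA | 8
9 | LA | 90
80 | DEN | 1
90 | NY | 60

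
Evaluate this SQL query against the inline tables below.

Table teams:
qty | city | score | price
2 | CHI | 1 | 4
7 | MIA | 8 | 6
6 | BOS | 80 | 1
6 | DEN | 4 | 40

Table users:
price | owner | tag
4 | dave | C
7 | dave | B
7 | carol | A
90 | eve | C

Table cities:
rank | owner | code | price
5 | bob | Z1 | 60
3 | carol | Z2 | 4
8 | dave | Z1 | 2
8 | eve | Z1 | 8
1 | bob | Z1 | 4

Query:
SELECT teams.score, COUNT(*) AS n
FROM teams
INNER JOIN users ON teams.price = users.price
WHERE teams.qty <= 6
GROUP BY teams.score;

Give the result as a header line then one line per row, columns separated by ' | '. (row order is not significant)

== RESULT ==
teams.score | n
1 | 1

Derivation:
After JOIN users (1 rows):
teams.qty | teams.city | teams.score | teams.price | users.price | users.owner | users.tag
2 | CHI | 1 | 4 | 4 | dave | C
After WHERE (1 rows):
teams.qty | teams.city | teams.score | teams.price | users.price | users.owner | users.tag
2 | CHI | 1 | 4 | 4 | dave | C
After GROUP BY (1 rows):
teams.score | n
1 | 1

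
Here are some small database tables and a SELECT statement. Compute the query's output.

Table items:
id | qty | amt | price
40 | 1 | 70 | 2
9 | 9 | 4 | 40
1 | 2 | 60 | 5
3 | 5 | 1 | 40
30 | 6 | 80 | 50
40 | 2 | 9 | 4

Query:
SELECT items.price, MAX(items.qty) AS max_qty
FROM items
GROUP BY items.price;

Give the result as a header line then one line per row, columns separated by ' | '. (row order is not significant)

== RESULT ==
items.price | max_qty
2 | 1
40 | 9
5 | 2
50 | 6
4 | 2

Derivation:
After GROUP BY (5 rows):
items.price | max_qty
2 | 1
40 | 9
5 | 2
50 | 6
4 | 2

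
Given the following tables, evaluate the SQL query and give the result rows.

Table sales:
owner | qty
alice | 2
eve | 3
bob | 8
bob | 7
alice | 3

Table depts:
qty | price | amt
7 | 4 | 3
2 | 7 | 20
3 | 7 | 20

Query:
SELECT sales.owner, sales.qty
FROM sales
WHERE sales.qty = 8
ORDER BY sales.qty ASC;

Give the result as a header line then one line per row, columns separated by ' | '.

== RESULT ==
sales.owner | sales.qty
bob | 8

Derivation:
After WHERE (1 rows):
sales.owner | sales.qty
bob | 8
After SELECT (1 rows):
sales.owner | sales.qty
bob | 8
After ORDER BY (1 rows):
sales.owner | sales.qty
bob | 8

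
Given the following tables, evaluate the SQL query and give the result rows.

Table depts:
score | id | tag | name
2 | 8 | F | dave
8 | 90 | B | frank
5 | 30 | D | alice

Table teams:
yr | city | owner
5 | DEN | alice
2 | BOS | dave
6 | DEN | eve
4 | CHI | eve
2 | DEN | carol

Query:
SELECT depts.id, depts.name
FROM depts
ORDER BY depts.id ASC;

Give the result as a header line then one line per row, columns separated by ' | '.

== RESULT ==
depts.id | depts.name
8 | dave
30 | alice
90 | frank

Derivation:
After SELECT (3 rows):
depts.id | depts.name
8 | dave
90 | frank
30 | alice
After ORDER BY (3 rows):
depts.id | depts.name
8 | dave
30 | alice
90 | frank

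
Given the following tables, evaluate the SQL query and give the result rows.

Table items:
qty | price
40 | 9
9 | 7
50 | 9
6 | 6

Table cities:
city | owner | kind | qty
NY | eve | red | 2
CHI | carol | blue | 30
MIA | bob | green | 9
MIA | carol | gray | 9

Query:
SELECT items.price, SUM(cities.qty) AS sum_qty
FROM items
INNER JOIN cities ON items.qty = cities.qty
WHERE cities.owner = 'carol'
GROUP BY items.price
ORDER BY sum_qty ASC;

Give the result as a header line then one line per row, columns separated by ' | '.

== RESULT ==
items.price | sum_qty
7 | 9

Derivation:
After JOIN cities (2 rows):
items.qty | items.price | cities.city | cities.owner | cities.kind | cities.qty
9 | 7 | MIA | bob | green | 9
9 | 7 | MIA | carol | gray | 9
After WHERE (1 rows):
items.qty | items.price | cities.city | cities.owner | cities.kind | cities.qty
9 | 7 | MIA | carol | gray | 9
After GROUP BY (1 rows):
items.price | sum_qty
7 | 9
After ORDER BY (1 rows):
items.price | sum_qty
7 | 9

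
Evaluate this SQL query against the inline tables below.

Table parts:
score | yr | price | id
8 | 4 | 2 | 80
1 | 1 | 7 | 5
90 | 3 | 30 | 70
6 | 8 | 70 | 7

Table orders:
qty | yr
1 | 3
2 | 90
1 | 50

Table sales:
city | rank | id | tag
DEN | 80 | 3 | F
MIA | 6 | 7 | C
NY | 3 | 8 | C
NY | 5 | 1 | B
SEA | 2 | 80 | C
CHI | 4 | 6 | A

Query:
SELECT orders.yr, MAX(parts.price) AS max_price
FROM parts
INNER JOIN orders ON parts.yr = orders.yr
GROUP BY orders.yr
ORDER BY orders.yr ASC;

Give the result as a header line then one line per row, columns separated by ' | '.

After JOIN orders (1 rows):
parts.score | parts.yr | parts.price | parts.id | orders.qty | orders.yr
90 | 3 | 30 | 70 | 1 | 3
After GROUP BY (1 rows):
orders.yr | max_price
3 | 30
After ORDER BY (1 rows):
orders.yr | max_price
3 | 30

== RESULT ==
orders.yr | max_price
3 | 30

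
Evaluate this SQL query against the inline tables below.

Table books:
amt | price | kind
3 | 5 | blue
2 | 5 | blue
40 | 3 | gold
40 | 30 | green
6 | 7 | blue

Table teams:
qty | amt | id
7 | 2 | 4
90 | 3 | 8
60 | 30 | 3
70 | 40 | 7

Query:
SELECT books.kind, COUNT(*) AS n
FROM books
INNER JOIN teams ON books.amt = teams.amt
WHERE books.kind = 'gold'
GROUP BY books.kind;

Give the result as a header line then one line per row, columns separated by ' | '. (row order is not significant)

After JOIN teams (4 rows):
books.amt | books.price | books.kind | teams.qty | teams.amt | teams.id
3 | 5 | blue | 90 | 3 | 8
2 | 5 | blue | 7 | 2 | 4
40 | 3 | gold | 70 | 40 | 7
40 | 30 | green | 70 | 40 | 7
After WHERE (1 rows):
books.amt | books.price | books.kind | teams.qty | teams.amt | teams.id
40 | 3 | gold | 70 | 40 | 7
After GROUP BY (1 rows):
books.kind | n
gold | 1

== RESULT ==
books.kind | n
gold | 1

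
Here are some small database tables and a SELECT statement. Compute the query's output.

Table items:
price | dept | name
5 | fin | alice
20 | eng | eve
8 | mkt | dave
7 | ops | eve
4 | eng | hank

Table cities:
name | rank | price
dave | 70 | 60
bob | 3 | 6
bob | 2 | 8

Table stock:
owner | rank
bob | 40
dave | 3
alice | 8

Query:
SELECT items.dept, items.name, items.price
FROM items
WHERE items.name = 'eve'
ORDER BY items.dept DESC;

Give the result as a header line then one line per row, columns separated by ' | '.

After WHERE (2 rows):
items.price | items.dept | items.name
20 | eng | eve
7 | ops | eve
After SELECT (2 rows):
items.dept | items.name | items.price
eng | eve | 20
ops | eve | 7
After ORDER BY (2 rows):
items.dept | items.name | items.price
ops | eve | 7
eng | eve | 20

== RESULT ==
items.dept | items.name | items.price
ops | eve | 7
eng | eve | 20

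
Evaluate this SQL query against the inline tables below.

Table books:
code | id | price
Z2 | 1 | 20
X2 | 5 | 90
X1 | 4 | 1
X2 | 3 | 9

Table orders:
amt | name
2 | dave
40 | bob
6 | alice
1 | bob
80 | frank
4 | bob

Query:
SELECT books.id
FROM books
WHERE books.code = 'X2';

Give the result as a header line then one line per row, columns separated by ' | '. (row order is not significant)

After WHERE (2 rows):
books.code | books.id | books.price
X2 | 5 | 90
X2 | 3 | 9
After SELECT (2 rows):
books.id
5
3

== RESULT ==
books.id
5
3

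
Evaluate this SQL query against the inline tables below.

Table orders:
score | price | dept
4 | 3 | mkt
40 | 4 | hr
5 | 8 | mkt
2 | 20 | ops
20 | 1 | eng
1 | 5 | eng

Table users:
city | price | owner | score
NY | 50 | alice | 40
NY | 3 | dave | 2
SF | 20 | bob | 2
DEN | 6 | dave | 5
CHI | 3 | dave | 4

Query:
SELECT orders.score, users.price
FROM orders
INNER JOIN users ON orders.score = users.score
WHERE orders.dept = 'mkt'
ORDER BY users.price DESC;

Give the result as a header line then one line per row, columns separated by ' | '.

After JOIN users (5 rows):
orders.score | orders.price | orders.dept | users.city | users.price | users.owner | users.score
4 | 3 | mkt | CHI | 3 | dave | 4
40 | 4 | hr | NY | 50 | alice | 40
5 | 8 | mkt | DEN | 6 | dave | 5
2 | 20 | ops | NY | 3 | dave | 2
2 | 20 | ops | SF | 20 | bob | 2
After WHERE (2 rows):
orders.score | orders.price | orders.dept | users.city | users.price | users.owner | users.score
4 | 3 | mkt | CHI | 3 | dave | 4
5 | 8 | mkt | DEN | 6 | dave | 5
After SELECT (2 rows):
orders.score | users.price
4 | 3
5 | 6
After ORDER BY (2 rows):
orders.score | users.price
5 | 6
4 | 3

== RESULT ==
orders.score | users.price
5 | 6
4 | 3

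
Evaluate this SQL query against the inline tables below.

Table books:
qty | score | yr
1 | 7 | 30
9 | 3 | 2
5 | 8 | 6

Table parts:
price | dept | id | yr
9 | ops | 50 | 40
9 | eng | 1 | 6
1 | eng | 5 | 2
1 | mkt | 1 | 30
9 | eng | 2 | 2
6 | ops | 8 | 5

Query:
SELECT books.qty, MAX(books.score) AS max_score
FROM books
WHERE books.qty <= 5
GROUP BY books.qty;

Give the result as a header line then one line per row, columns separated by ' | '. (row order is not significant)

After WHERE (2 rows):
books.qty | books.score | books.yr
1 | 7 | 30
5 | 8 | 6
After GROUP BY (2 rows):
books.qty | max_score
1 | 7
5 | 8

== RESULT ==
books.qty | max_score
1 | 7
5 | 8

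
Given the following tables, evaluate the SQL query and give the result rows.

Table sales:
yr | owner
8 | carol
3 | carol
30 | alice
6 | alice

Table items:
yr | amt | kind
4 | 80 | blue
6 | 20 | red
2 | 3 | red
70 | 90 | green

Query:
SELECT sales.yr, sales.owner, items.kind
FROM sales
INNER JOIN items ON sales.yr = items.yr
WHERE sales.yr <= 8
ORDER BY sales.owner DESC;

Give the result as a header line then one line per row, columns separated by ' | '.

After JOIN items (1 rows):
sales.yr | sales.owner | items.yr | items.amt | items.kind
6 | alice | 6 | 20 | red
After WHERE (1 rows):
sales.yr | sales.owner | items.yr | items.amt | items.kind
6 | alice | 6 | 20 | red
After SELECT (1 rows):
sales.yr | sales.owner | items.kind
6 | alice | red
After ORDER BY (1 rows):
sales.yr | sales.owner | items.kind
6 | alice | red

== RESULT ==
sales.yr | sales.owner | items.kind
6 | alice | red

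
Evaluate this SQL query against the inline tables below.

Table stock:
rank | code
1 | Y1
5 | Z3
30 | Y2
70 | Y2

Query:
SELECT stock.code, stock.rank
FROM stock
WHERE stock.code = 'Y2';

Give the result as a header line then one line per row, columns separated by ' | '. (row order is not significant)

After WHERE (2 rows):
stock.rank | stock.code
30 | Y2
70 | Y2
After SELECT (2 rows):
stock.code | stock.rank
Y2 | 30
Y2 | 70

== RESULT ==
stock.code | stock.rank
Y2 | 30
Y2 | 70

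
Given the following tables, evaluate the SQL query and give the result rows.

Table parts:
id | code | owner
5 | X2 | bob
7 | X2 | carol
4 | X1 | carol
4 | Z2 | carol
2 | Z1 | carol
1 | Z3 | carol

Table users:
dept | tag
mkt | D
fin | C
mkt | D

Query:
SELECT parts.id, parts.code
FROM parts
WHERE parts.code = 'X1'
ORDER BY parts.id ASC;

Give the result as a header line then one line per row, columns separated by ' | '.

After WHERE (1 rows):
parts.id | parts.code | parts.owner
4 | X1 | carol
After SELECT (1 rows):
parts.id | parts.code
4 | X1
After ORDER BY (1 rows):
parts.id | parts.code
4 | X1

== RESULT ==
parts.id | parts.code
4 | X1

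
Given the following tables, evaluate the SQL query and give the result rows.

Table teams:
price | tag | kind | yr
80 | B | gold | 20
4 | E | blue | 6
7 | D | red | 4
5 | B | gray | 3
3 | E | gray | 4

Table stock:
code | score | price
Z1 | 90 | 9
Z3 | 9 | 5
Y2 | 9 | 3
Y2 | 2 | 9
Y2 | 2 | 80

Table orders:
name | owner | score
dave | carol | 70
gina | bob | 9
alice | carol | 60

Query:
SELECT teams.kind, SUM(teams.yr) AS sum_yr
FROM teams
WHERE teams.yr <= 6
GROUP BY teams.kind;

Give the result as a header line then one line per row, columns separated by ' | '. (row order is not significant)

== RESULT ==
teams.kind | sum_yr
blue | 6
red | 4
gray | 7

Derivation:
After WHERE (4 rows):
teams.price | teams.tag | teams.kind | teams.yr
4 | E | blue | 6
7 | D | red | 4
5 | B | gray | 3
3 | E | gray | 4
After GROUP BY (3 rows):
teams.kind | sum_yr
blue | 6
red | 4
gray | 7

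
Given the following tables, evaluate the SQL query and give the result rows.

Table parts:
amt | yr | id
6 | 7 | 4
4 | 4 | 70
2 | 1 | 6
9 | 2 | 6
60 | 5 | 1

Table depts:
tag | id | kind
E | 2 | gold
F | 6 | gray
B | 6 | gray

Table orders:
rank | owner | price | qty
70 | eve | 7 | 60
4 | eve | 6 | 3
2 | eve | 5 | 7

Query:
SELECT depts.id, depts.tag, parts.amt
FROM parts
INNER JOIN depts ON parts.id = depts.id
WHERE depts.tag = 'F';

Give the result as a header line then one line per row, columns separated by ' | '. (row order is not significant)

After JOIN depts (4 rows):
parts.amt | parts.yr | parts.id | depts.tag | depts.id | depts.kind
2 | 1 | 6 | F | 6 | gray
2 | 1 | 6 | B | 6 | gray
9 | 2 | 6 | F | 6 | gray
9 | 2 | 6 | B | 6 | gray
After WHERE (2 rows):
parts.amt | parts.yr | parts.id | depts.tag | depts.id | depts.kind
2 | 1 | 6 | F | 6 | gray
9 | 2 | 6 | F | 6 | gray
After SELECT (2 rows):
depts.id | depts.tag | parts.amt
6 | F | 2
6 | F | 9

== RESULT ==
depts.id | depts.tag | parts.amt
6 | F | 2
6 | F | 9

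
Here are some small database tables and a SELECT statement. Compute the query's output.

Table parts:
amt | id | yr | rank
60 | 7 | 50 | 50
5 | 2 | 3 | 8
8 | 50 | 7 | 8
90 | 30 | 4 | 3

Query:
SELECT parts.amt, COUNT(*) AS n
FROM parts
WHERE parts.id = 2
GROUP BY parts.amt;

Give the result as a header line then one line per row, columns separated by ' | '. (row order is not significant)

After WHERE (1 rows):
parts.amt | parts.id | parts.yr | parts.rank
5 | 2 | 3 | 8
After GROUP BY (1 rows):
parts.amt | n
5 | 1

== RESULT ==
parts.amt | n
5 | 1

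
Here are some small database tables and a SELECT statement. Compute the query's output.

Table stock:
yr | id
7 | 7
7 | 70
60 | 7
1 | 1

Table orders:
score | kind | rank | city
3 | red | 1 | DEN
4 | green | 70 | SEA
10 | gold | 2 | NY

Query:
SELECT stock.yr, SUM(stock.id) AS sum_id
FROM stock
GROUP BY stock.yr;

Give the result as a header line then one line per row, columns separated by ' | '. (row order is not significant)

== RESULT ==
stock.yr | sum_id
7 | 77
60 | 7
1 | 1

Derivation:
After GROUP BY (3 rows):
stock.yr | sum_id
7 | 77
60 | 7
1 | 1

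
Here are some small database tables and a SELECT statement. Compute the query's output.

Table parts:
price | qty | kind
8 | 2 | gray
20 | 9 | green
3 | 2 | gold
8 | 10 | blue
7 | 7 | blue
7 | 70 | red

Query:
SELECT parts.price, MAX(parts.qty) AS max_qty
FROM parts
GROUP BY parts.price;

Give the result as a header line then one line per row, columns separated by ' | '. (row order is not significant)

== RESULT ==
parts.price | max_qty
8 | 10
20 | 9
3 | 2
7 | 70

Derivation:
After GROUP BY (4 rows):
parts.price | max_qty
8 | 10
20 | 9
3 | 2
7 | 70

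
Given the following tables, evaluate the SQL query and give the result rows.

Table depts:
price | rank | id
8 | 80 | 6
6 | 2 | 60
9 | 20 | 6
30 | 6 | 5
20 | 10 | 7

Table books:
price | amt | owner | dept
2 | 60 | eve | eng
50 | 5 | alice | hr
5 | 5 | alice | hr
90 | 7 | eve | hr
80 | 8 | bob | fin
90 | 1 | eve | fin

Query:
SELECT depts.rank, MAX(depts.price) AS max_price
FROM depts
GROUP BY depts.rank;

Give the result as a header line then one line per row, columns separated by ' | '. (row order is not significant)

After GROUP BY (5 rows):
depts.rank | max_price
80 | 8
2 | 6
20 | 9
6 | 30
10 | 20

== RESULT ==
depts.rank | max_price
80 | 8
2 | 6
20 | 9
6 | 30
10 | 20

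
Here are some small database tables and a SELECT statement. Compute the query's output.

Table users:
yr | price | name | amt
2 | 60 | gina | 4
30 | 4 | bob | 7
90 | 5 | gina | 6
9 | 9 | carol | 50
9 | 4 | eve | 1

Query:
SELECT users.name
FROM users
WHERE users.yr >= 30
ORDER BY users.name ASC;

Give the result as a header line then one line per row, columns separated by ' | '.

After WHERE (2 rows):
users.yr | users.price | users.name | users.amt
30 | 4 | bob | 7
90 | 5 | gina | 6
After SELECT (2 rows):
users.name
bob
gina
After ORDER BY (2 rows):
users.name
bob
gina

== RESULT ==
users.name
bob
gina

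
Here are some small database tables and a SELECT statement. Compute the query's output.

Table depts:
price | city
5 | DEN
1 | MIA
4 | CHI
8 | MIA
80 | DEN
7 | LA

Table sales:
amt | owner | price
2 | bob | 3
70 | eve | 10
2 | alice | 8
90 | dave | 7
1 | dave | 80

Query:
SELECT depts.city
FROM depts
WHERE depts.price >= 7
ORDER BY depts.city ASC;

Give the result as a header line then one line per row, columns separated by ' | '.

After WHERE (3 rows):
depts.price | depts.city
8 | MIA
80 | DEN
7 | LA
After SELECT (3 rows):
depts.city
MIA
DEN
LA
After ORDER BY (3 rows):
depts.city
DEN
LA
MIA

== RESULT ==
depts.city
DEN
LA
MIA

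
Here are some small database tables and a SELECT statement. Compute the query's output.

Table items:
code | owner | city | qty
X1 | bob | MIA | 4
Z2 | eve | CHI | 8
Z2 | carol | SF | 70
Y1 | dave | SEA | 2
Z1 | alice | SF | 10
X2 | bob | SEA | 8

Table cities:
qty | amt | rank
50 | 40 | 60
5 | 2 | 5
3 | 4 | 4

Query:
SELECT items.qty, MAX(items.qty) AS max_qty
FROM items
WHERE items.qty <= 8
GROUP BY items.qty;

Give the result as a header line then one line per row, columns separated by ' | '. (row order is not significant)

== RESULT ==
items.qty | max_qty
4 | 4
8 | 8
2 | 2

Derivation:
After WHERE (4 rows):
items.code | items.owner | items.city | items.qty
X1 | bob | MIA | 4
Z2 | eve | CHI | 8
Y1 | dave | SEA | 2
X2 | bob | SEA | 8
After GROUP BY (3 rows):
items.qty | max_qty
4 | 4
8 | 8
2 | 2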